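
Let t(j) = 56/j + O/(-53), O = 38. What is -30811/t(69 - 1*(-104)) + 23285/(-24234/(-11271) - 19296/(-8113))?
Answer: 10388541099111596/124435745229 ≈ 83485.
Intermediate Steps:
t(j) = -38/53 + 56/j (t(j) = 56/j + 38/(-53) = 56/j + 38*(-1/53) = 56/j - 38/53 = -38/53 + 56/j)
-30811/t(69 - 1*(-104)) + 23285/(-24234/(-11271) - 19296/(-8113)) = -30811/(-38/53 + 56/(69 - 1*(-104))) + 23285/(-24234/(-11271) - 19296/(-8113)) = -30811/(-38/53 + 56/(69 + 104)) + 23285/(-24234*(-1/11271) - 19296*(-1/8113)) = -30811/(-38/53 + 56/173) + 23285/(8078/3757 + 19296/8113) = -30811/(-38/53 + 56*(1/173)) + 23285/(138031886/30480541) = -30811/(-38/53 + 56/173) + 23285*(30480541/138031886) = -30811/(-3606/9169) + 709739397185/138031886 = -30811*(-9169/3606) + 709739397185/138031886 = 282506059/3606 + 709739397185/138031886 = 10388541099111596/124435745229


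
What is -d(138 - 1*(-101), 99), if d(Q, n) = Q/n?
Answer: -239/99 ≈ -2.4141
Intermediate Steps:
-d(138 - 1*(-101), 99) = -(138 - 1*(-101))/99 = -(138 + 101)/99 = -239/99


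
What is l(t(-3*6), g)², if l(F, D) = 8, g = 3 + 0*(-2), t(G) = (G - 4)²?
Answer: 64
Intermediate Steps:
t(G) = (-4 + G)²
g = 3 (g = 3 + 0 = 3)
l(t(-3*6), g)² = 8² = 64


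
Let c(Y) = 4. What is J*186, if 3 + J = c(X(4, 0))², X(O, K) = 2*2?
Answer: 2418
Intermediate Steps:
X(O, K) = 4
J = 13 (J = -3 + 4² = -3 + 16 = 13)
J*186 = 13*186 = 2418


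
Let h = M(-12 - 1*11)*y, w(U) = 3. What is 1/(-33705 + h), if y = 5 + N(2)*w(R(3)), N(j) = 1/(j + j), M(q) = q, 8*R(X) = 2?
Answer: -4/135349 ≈ -2.9553e-5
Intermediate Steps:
R(X) = 1/4 (R(X) = (1/8)*2 = 1/4)
N(j) = 1/(2*j)
y = 23/4 (y = 5 + ((1/2)/2)*3 = 5 + ((1/2)*(1/2))*3 = 5 + (1/4)*3 = 5 + 3/4 = 23/4 ≈ 5.7500)
h = -529/4 (h = (-12 - 1*11)*(23/4) = (-12 - 11)*(23/4) = -23*23/4 = -529/4 ≈ -132.25)
1/(-33705 + h) = 1/(-33705 - 529/4) = 1/(-135349/4) = -4/135349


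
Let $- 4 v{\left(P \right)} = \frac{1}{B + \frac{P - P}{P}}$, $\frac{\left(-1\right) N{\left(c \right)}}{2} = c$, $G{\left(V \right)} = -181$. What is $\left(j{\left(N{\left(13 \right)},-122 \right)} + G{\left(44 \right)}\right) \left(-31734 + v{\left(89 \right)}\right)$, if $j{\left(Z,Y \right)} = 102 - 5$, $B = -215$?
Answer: $\frac{573116019}{215} \approx 2.6657 \cdot 10^{6}$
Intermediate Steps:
$N{\left(c \right)} = - 2 c$
$j{\left(Z,Y \right)} = 97$ ($j{\left(Z,Y \right)} = 102 - 5 = 97$)
$v{\left(P \right)} = \frac{1}{860}$ ($v{\left(P \right)} = - \frac{1}{4 \left(-215 + \frac{P - P}{P}\right)} = - \frac{1}{4 \left(-215 + \frac{0}{P}\right)} = - \frac{1}{4 \left(-215 + 0\right)} = - \frac{1}{4 \left(-215\right)} = \left(- \frac{1}{4}\right) \left(- \frac{1}{215}\right) = \frac{1}{860}$)
$\left(j{\left(N{\left(13 \right)},-122 \right)} + G{\left(44 \right)}\right) \left(-31734 + v{\left(89 \right)}\right) = \left(97 - 181\right) \left(-31734 + \frac{1}{860}\right) = \left(-84\right) \left(- \frac{27291239}{860}\right) = \frac{573116019}{215}$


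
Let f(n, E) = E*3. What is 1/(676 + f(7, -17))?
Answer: 1/625 ≈ 0.0016000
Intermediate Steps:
f(n, E) = 3*E
1/(676 + f(7, -17)) = 1/(676 + 3*(-17)) = 1/(676 - 51) = 1/625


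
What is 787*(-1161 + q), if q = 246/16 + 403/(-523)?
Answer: -3774860453/4184 ≈ -9.0221e+5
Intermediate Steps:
q = 61105/4184 (q = 246*(1/16) + 403*(-1/523) = 123/8 - 403/523 = 61105/4184 ≈ 14.604)
787*(-1161 + q) = 787*(-1161 + 61105/4184) = 787*(-4796519/4184) = -3774860453/4184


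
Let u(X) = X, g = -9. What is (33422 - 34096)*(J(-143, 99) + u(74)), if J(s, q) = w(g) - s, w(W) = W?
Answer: -140192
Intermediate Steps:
J(s, q) = -9 - s
(33422 - 34096)*(J(-143, 99) + u(74)) = (33422 - 34096)*((-9 - 1*(-143)) + 74) = -674*((-9 + 143) + 74) = -674*(134 + 74) = -674*208 = -140192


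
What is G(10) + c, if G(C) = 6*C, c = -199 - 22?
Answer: -161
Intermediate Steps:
c = -221
G(10) + c = 6*10 - 221 = 60 - 221 = -161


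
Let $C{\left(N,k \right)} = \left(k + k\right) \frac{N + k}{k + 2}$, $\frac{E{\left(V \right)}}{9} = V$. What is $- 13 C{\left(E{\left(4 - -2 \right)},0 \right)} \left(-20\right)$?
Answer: $0$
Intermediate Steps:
$E{\left(V \right)} = 9 V$
$C{\left(N,k \right)} = \frac{2 k \left(N + k\right)}{2 + k}$ ($C{\left(N,k \right)} = 2 k \frac{N + k}{2 + k} = \frac{2 k \left(N + k\right)}{2 + k}$)
$- 13 C{\left(E{\left(4 - -2 \right)},0 \right)} \left(-20\right) = - 13 \cdot 2 \cdot 0 \frac{1}{2 + 0} \left(9 \left(4 - -2\right) + 0\right) \left(-20\right) = - 13 \cdot 2 \cdot 0 \cdot \frac{1}{2} \left(9 \left(4 + 2\right) + 0\right) \left(-20\right) = - 13 \cdot 2 \cdot 0 \cdot \frac{1}{2} \left(9 \cdot 6 + 0\right) \left(-20\right) = - 13 \cdot 2 \cdot 0 \cdot \frac{1}{2} \left(54 + 0\right) \left(-20\right) = - 13 \cdot 2 \cdot 0 \cdot \frac{1}{2} \cdot 54 \left(-20\right) = \left(-13\right) 0 \left(-20\right) = 0 \left(-20\right) = 0$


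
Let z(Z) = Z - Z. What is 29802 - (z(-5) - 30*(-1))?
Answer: 29772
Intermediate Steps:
z(Z) = 0
29802 - (z(-5) - 30*(-1)) = 29802 - (0 - 30*(-1)) = 29802 - (0 + 30) = 29802 - 1*30 = 29802 - 30 = 29772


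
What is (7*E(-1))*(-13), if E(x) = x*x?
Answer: -91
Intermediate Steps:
E(x) = x**2
(7*E(-1))*(-13) = (7*(-1)**2)*(-13) = (7*1)*(-13) = 7*(-13) = -91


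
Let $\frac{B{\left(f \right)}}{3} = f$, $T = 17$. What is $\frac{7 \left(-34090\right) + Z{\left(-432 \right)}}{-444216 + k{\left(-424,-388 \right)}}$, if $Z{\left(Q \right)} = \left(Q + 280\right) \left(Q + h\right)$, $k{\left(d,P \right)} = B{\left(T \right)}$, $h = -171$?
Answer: $\frac{146974}{444165} \approx 0.3309$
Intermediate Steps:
$B{\left(f \right)} = 3 f$
$k{\left(d,P \right)} = 51$ ($k{\left(d,P \right)} = 3 \cdot 17 = 51$)
$Z{\left(Q \right)} = \left(-171 + Q\right) \left(280 + Q\right)$ ($Z{\left(Q \right)} = \left(Q + 280\right) \left(Q - 171\right) = \left(280 + Q\right) \left(-171 + Q\right) = \left(-171 + Q\right) \left(280 + Q\right)$)
$\frac{7 \left(-34090\right) + Z{\left(-432 \right)}}{-444216 + k{\left(-424,-388 \right)}} = \frac{7 \left(-34090\right) + \left(-47880 + \left(-432\right)^{2} + 109 \left(-432\right)\right)}{-444216 + 51} = \frac{-238630 - -91656}{-444165} = \left(-238630 + 91656\right) \left(- \frac{1}{444165}\right) = \left(-146974\right) \left(- \frac{1}{444165}\right) = \frac{146974}{444165}$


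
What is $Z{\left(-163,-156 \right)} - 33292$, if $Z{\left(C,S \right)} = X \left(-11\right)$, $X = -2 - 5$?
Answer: $-33215$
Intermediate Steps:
$X = -7$
$Z{\left(C,S \right)} = 77$ ($Z{\left(C,S \right)} = \left(-7\right) \left(-11\right) = 77$)
$Z{\left(-163,-156 \right)} - 33292 = 77 - 33292 = -33215$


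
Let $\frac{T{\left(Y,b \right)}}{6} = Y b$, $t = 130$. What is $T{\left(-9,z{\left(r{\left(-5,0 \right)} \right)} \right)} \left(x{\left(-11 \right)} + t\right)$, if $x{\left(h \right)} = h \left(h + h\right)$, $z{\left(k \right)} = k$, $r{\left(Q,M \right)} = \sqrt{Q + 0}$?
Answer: $- 20088 i \sqrt{5} \approx - 44918.0 i$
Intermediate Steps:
$r{\left(Q,M \right)} = \sqrt{Q}$
$x{\left(h \right)} = 2 h^{2}$ ($x{\left(h \right)} = h 2 h = 2 h^{2}$)
$T{\left(Y,b \right)} = 6 Y b$
$T{\left(-9,z{\left(r{\left(-5,0 \right)} \right)} \right)} \left(x{\left(-11 \right)} + t\right) = 6 \left(-9\right) \sqrt{-5} \left(2 \left(-11\right)^{2} + 130\right) = 6 \left(-9\right) i \sqrt{5} \left(2 \cdot 121 + 130\right) = - 54 i \sqrt{5} \left(242 + 130\right) = - 54 i \sqrt{5} \cdot 372 = - 20088 i \sqrt{5}$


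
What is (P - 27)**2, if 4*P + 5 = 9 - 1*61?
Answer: 27225/16 ≈ 1701.6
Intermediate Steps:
P = -57/4 (P = -5/4 + (9 - 1*61)/4 = -5/4 + (9 - 61)/4 = -5/4 + (1/4)*(-52) = -5/4 - 13 = -57/4 ≈ -14.250)
(P - 27)**2 = (-57/4 - 27)**2 = (-165/4)**2 = 27225/16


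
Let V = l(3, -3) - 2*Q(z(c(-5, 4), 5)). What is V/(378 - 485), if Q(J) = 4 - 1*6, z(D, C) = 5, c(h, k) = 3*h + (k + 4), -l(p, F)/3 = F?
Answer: -13/107 ≈ -0.12150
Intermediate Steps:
l(p, F) = -3*F
c(h, k) = 4 + k + 3*h (c(h, k) = 3*h + (4 + k) = 4 + k + 3*h)
Q(J) = -2 (Q(J) = 4 - 6 = -2)
V = 13 (V = -3*(-3) - 2*(-2) = 9 + 4 = 13)
V/(378 - 485) = 13/(378 - 485) = 13/(-107) = 13*(-1/107) = -13/107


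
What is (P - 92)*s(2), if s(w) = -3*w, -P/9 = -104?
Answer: -5064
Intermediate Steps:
P = 936 (P = -9*(-104) = 936)
(P - 92)*s(2) = (936 - 92)*(-3*2) = 844*(-6) = -5064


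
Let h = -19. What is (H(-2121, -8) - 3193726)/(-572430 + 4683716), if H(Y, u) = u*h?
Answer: -1596787/2055643 ≈ -0.77678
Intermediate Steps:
H(Y, u) = -19*u (H(Y, u) = u*(-19) = -19*u)
(H(-2121, -8) - 3193726)/(-572430 + 4683716) = (-19*(-8) - 3193726)/(-572430 + 4683716) = (152 - 3193726)/4111286 = -3193574*1/4111286 = -1596787/2055643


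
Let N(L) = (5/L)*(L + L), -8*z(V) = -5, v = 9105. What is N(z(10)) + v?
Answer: 9115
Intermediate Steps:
z(V) = 5/8 (z(V) = -1/8*(-5) = 5/8)
N(L) = 10 (N(L) = (5/L)*(2*L) = 10)
N(z(10)) + v = 10 + 9105 = 9115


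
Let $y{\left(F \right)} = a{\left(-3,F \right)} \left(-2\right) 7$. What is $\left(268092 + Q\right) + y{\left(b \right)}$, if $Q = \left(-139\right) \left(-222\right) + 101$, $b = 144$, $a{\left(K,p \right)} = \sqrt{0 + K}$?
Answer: $299051 - 14 i \sqrt{3} \approx 2.9905 \cdot 10^{5} - 24.249 i$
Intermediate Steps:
$a{\left(K,p \right)} = \sqrt{K}$
$Q = 30959$ ($Q = 30858 + 101 = 30959$)
$y{\left(F \right)} = - 14 i \sqrt{3}$ ($y{\left(F \right)} = \sqrt{-3} \left(-2\right) 7 = i \sqrt{3} \left(-2\right) 7 = - 2 i \sqrt{3} \cdot 7 = - 14 i \sqrt{3}$)
$\left(268092 + Q\right) + y{\left(b \right)} = \left(268092 + 30959\right) - 14 i \sqrt{3} = 299051 - 14 i \sqrt{3}$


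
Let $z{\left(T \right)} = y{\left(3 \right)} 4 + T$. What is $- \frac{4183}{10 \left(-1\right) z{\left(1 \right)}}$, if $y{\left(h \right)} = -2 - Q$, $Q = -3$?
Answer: $\frac{4183}{50} \approx 83.66$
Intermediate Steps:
$y{\left(h \right)} = 1$ ($y{\left(h \right)} = -2 - -3 = -2 + 3 = 1$)
$z{\left(T \right)} = 4 + T$ ($z{\left(T \right)} = 1 \cdot 4 + T = 4 + T$)
$- \frac{4183}{10 \left(-1\right) z{\left(1 \right)}} = - \frac{4183}{10 \left(-1\right) \left(4 + 1\right)} = - \frac{4183}{\left(-10\right) 5} = - \frac{4183}{-50} = \left(-4183\right) \left(- \frac{1}{50}\right) = \frac{4183}{50}$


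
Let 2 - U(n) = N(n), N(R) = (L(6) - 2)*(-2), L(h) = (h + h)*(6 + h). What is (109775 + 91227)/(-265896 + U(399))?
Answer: -100501/132805 ≈ -0.75676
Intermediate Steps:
L(h) = 2*h*(6 + h) (L(h) = (2*h)*(6 + h) = 2*h*(6 + h))
N(R) = -284 (N(R) = (2*6*(6 + 6) - 2)*(-2) = (2*6*12 - 2)*(-2) = (144 - 2)*(-2) = 142*(-2) = -284)
U(n) = 286 (U(n) = 2 - 1*(-284) = 2 + 284 = 286)
(109775 + 91227)/(-265896 + U(399)) = (109775 + 91227)/(-265896 + 286) = 201002/(-265610) = 201002*(-1/265610) = -100501/132805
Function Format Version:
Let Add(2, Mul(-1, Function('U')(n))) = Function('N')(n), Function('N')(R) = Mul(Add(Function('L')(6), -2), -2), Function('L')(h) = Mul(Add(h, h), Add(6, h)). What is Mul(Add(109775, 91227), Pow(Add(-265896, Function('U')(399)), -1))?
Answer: Rational(-100501, 132805) ≈ -0.75676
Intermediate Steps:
Function('L')(h) = Mul(2, h, Add(6, h)) (Function('L')(h) = Mul(Mul(2, h), Add(6, h)) = Mul(2, h, Add(6, h)))
Function('N')(R) = -284 (Function('N')(R) = Mul(Add(Mul(2, 6, Add(6, 6)), -2), -2) = Mul(Add(Mul(2, 6, 12), -2), -2) = Mul(Add(144, -2), -2) = Mul(142, -2) = -284)
Function('U')(n) = 286 (Function('U')(n) = Add(2, Mul(-1, -284)) = Add(2, 284) = 286)
Mul(Add(109775, 91227), Pow(Add(-265896, Function('U')(399)), -1)) = Mul(Add(109775, 91227), Pow(Add(-265896, 286), -1)) = Mul(201002, Pow(-265610, -1)) = Mul(201002, Rational(-1, 265610)) = Rational(-100501, 132805)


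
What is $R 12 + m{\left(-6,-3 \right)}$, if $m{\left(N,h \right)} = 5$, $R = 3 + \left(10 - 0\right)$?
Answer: $161$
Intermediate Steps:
$R = 13$ ($R = 3 + \left(10 + 0\right) = 3 + 10 = 13$)
$R 12 + m{\left(-6,-3 \right)} = 13 \cdot 12 + 5 = 156 + 5 = 161$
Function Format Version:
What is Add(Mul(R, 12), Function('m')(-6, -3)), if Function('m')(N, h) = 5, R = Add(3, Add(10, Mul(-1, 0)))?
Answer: 161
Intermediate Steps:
R = 13 (R = Add(3, Add(10, 0)) = Add(3, 10) = 13)
Add(Mul(R, 12), Function('m')(-6, -3)) = Add(Mul(13, 12), 5) = Add(156, 5) = 161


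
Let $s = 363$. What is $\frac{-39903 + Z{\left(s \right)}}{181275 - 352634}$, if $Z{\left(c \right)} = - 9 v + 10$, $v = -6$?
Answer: $\frac{39839}{171359} \approx 0.23249$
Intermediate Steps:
$Z{\left(c \right)} = 64$ ($Z{\left(c \right)} = \left(-9\right) \left(-6\right) + 10 = 54 + 10 = 64$)
$\frac{-39903 + Z{\left(s \right)}}{181275 - 352634} = \frac{-39903 + 64}{181275 - 352634} = - \frac{39839}{-171359} = \left(-39839\right) \left(- \frac{1}{171359}\right) = \frac{39839}{171359}$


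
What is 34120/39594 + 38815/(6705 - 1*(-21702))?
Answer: 417681325/187457793 ≈ 2.2281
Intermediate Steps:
34120/39594 + 38815/(6705 - 1*(-21702)) = 34120*(1/39594) + 38815/(6705 + 21702) = 17060/19797 + 38815/28407 = 417681325/187457793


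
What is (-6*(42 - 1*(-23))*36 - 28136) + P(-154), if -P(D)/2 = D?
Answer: -41868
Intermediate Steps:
P(D) = -2*D
(-6*(42 - 1*(-23))*36 - 28136) + P(-154) = (-6*(42 - 1*(-23))*36 - 28136) - 2*(-154) = (-6*(42 + 23)*36 - 28136) + 308 = (-6*65*36 - 28136) + 308 = (-390*36 - 28136) + 308 = (-14040 - 28136) + 308 = -42176 + 308 = -41868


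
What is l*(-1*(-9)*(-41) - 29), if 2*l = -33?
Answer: 6567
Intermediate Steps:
l = -33/2 (l = (½)*(-33) = -33/2 ≈ -16.500)
l*(-1*(-9)*(-41) - 29) = -33*(-1*(-9)*(-41) - 29)/2 = -33*(9*(-41) - 29)/2 = -33*(-369 - 29)/2 = -33/2*(-398) = 6567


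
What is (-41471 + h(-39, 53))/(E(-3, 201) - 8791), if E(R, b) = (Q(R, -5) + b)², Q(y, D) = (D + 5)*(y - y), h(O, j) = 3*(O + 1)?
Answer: -8317/6322 ≈ -1.3156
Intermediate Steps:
h(O, j) = 3 + 3*O (h(O, j) = 3*(1 + O) = 3 + 3*O)
Q(y, D) = 0 (Q(y, D) = (5 + D)*0 = 0)
E(R, b) = b² (E(R, b) = (0 + b)² = b²)
(-41471 + h(-39, 53))/(E(-3, 201) - 8791) = (-41471 + (3 + 3*(-39)))/(201² - 8791) = (-41471 + (3 - 117))/(40401 - 8791) = (-41471 - 114)/31610 = -41585*1/31610 = -8317/6322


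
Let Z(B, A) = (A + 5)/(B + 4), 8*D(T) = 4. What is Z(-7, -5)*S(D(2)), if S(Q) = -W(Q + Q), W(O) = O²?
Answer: 0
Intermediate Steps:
D(T) = ½ (D(T) = (⅛)*4 = ½)
Z(B, A) = (5 + A)/(4 + B)
S(Q) = -4*Q² (S(Q) = -(Q + Q)² = -(2*Q)² = -4*Q²)
Z(-7, -5)*S(D(2)) = ((5 - 5)/(4 - 7))*(-4*(½)²) = (0/(-3))*(-4*¼) = -⅓*0*(-1) = 0*(-1) = 0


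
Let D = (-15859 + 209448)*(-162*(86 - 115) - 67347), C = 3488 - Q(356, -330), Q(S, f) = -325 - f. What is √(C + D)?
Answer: 3*I*√1347572642 ≈ 1.1013e+5*I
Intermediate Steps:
C = 3483 (C = 3488 - (-325 - 1*(-330)) = 3488 - (-325 + 330) = 3488 - 1*5 = 3488 - 5 = 3483)
D = -12128157261 (D = 193589*(-162*(-29) - 67347) = 193589*(4698 - 67347) = 193589*(-62649) = -12128157261)
√(C + D) = √(3483 - 12128157261) = √(-12128153778) = 3*I*√1347572642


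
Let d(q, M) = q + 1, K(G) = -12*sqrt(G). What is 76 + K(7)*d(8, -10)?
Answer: 76 - 108*sqrt(7) ≈ -209.74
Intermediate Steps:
d(q, M) = 1 + q
76 + K(7)*d(8, -10) = 76 + (-12*sqrt(7))*(1 + 8) = 76 - 12*sqrt(7)*9 = 76 - 108*sqrt(7)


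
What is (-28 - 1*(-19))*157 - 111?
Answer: -1524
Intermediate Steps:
(-28 - 1*(-19))*157 - 111 = (-28 + 19)*157 - 111 = -9*157 - 111 = -1413 - 111 = -1524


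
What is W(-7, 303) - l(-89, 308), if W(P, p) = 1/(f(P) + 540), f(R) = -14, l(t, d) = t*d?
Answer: 14418713/526 ≈ 27412.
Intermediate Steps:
l(t, d) = d*t
W(P, p) = 1/526 (W(P, p) = 1/(-14 + 540) = 1/526)
W(-7, 303) - l(-89, 308) = 1/526 - 308*(-89) = 1/526 - 1*(-27412) = 1/526 + 27412 = 14418713/526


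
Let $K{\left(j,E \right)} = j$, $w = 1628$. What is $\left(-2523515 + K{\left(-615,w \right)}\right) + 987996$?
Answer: $-1536134$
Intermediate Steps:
$\left(-2523515 + K{\left(-615,w \right)}\right) + 987996 = \left(-2523515 - 615\right) + 987996 = -2524130 + 987996 = -1536134$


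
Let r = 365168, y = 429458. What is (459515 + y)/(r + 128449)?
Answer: 888973/493617 ≈ 1.8009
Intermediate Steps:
(459515 + y)/(r + 128449) = (459515 + 429458)/(365168 + 128449) = 888973/493617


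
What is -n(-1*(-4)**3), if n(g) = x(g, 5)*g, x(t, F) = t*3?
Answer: -12288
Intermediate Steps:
x(t, F) = 3*t
n(g) = 3*g**2 (n(g) = (3*g)*g = 3*g**2)
-n(-1*(-4)**3) = -3*(-1*(-4)**3)**2 = -3*(-1*(-64))**2 = -3*64**2 = -3*4096 = -1*12288 = -12288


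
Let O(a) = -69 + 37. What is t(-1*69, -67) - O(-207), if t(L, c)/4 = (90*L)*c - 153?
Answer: 1663700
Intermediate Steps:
O(a) = -32
t(L, c) = -612 + 360*L*c (t(L, c) = 4*((90*L)*c - 153) = 4*(90*L*c - 153) = 4*(-153 + 90*L*c) = -612 + 360*L*c)
t(-1*69, -67) - O(-207) = (-612 + 360*(-1*69)*(-67)) - 1*(-32) = (-612 + 360*(-69)*(-67)) + 32 = (-612 + 1664280) + 32 = 1663668 + 32 = 1663700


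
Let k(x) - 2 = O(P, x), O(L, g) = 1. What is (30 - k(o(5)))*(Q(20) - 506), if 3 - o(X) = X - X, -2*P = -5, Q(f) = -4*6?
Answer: -14310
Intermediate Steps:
Q(f) = -24
P = 5/2 (P = -½*(-5) = 5/2 ≈ 2.5000)
o(X) = 3 (o(X) = 3 - (X - X) = 3 - 1*0 = 3 + 0 = 3)
k(x) = 3 (k(x) = 2 + 1 = 3)
(30 - k(o(5)))*(Q(20) - 506) = (30 - 1*3)*(-24 - 506) = (30 - 3)*(-530) = 27*(-530) = -14310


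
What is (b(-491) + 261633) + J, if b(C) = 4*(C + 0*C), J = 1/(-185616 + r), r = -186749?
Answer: 96691647184/372365 ≈ 2.5967e+5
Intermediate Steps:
J = -1/372365 (J = 1/(-185616 - 186749) = 1/(-372365) = -1/372365 ≈ -2.6855e-6)
b(C) = 4*C (b(C) = 4*(C + 0) = 4*C)
(b(-491) + 261633) + J = (4*(-491) + 261633) - 1/372365 = (-1964 + 261633) - 1/372365 = 259669 - 1/372365 = 96691647184/372365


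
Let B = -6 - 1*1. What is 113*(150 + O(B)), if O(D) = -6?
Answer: 16272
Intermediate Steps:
B = -7 (B = -6 - 1 = -7)
113*(150 + O(B)) = 113*(150 - 6) = 113*144 = 16272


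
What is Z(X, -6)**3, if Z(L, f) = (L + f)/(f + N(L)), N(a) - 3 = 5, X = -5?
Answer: -1331/8 ≈ -166.38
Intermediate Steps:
N(a) = 8 (N(a) = 3 + 5 = 8)
Z(L, f) = (L + f)/(8 + f) (Z(L, f) = (L + f)/(f + 8) = (L + f)/(8 + f))
Z(X, -6)**3 = ((-5 - 6)/(8 - 6))**3 = (-11/2)**3 = -1331/8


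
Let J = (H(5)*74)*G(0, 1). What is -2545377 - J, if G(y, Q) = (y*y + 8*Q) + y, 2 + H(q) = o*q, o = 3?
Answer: -2553073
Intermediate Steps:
H(q) = -2 + 3*q
G(y, Q) = y + y**2 + 8*Q (G(y, Q) = (y**2 + 8*Q) + y = y + y**2 + 8*Q)
J = 7696 (J = ((-2 + 3*5)*74)*(0 + 0**2 + 8*1) = ((-2 + 15)*74)*(0 + 0 + 8) = (13*74)*8 = 962*8 = 7696)
-2545377 - J = -2545377 - 1*7696 = -2545377 - 7696 = -2553073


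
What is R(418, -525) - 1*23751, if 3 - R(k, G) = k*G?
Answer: 195702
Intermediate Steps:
R(k, G) = 3 - G*k (R(k, G) = 3 - k*G = 3 - G*k)
R(418, -525) - 1*23751 = (3 - 1*(-525)*418) - 1*23751 = (3 + 219450) - 23751 = 219453 - 23751 = 195702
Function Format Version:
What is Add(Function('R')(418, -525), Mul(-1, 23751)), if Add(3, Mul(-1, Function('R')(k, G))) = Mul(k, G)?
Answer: 195702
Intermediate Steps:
Function('R')(k, G) = Add(3, Mul(-1, G, k)) (Function('R')(k, G) = Add(3, Mul(-1, Mul(k, G))) = Add(3, Mul(-1, Mul(G, k))) = Add(3, Mul(-1, G, k)))
Add(Function('R')(418, -525), Mul(-1, 23751)) = Add(Add(3, Mul(-1, -525, 418)), Mul(-1, 23751)) = Add(Add(3, 219450), -23751) = Add(219453, -23751) = 195702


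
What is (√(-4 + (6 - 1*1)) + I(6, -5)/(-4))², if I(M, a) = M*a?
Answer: 289/4 ≈ 72.250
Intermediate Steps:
(√(-4 + (6 - 1*1)) + I(6, -5)/(-4))² = (√(-4 + (6 - 1*1)) + (6*(-5))/(-4))² = (√(-4 + (6 - 1)) - 30*(-¼))² = (√(-4 + 5) + 15/2)² = (√1 + 15/2)² = (1 + 15/2)² = (17/2)² = 289/4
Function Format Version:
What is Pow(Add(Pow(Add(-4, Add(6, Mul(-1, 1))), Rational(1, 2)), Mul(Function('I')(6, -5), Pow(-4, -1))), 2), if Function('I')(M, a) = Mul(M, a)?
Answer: Rational(289, 4) ≈ 72.250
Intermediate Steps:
Pow(Add(Pow(Add(-4, Add(6, Mul(-1, 1))), Rational(1, 2)), Mul(Function('I')(6, -5), Pow(-4, -1))), 2) = Pow(Add(Pow(Add(-4, Add(6, Mul(-1, 1))), Rational(1, 2)), Mul(Mul(6, -5), Pow(-4, -1))), 2) = Pow(Add(Pow(Add(-4, Add(6, -1)), Rational(1, 2)), Mul(-30, Rational(-1, 4))), 2) = Pow(Add(Pow(Add(-4, 5), Rational(1, 2)), Rational(15, 2)), 2) = Pow(Add(Pow(1, Rational(1, 2)), Rational(15, 2)), 2) = Pow(Add(1, Rational(15, 2)), 2) = Pow(Rational(17, 2), 2) = Rational(289, 4)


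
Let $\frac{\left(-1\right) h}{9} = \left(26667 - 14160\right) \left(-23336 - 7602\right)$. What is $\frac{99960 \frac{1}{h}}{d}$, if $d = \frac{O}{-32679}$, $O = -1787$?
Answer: $\frac{60492460}{115244096407} \approx 0.00052491$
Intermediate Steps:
$h = 3482474094$ ($h = - 9 \left(26667 - 14160\right) \left(-23336 - 7602\right) = - 9 \cdot 12507 \left(-30938\right) = \left(-9\right) \left(-386941566\right) = 3482474094$)
$d = \frac{1787}{32679}$ ($d = - \frac{1787}{-32679} = \left(-1787\right) \left(- \frac{1}{32679}\right) = \frac{1787}{32679} \approx 0.054683$)
$\frac{99960 \frac{1}{h}}{d} = \frac{99960 \cdot \frac{1}{3482474094}}{\frac{1787}{32679}} = 99960 \cdot \frac{1}{3482474094} \cdot \frac{32679}{1787} = \frac{16660}{580412349} \cdot \frac{32679}{1787} = \frac{60492460}{115244096407}$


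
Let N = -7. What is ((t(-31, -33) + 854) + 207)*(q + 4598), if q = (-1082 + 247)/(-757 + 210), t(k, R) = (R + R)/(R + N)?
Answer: 53471294073/10940 ≈ 4.8877e+6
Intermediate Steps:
t(k, R) = 2*R/(-7 + R) (t(k, R) = (R + R)/(R - 7) = (2*R)/(-7 + R) = 2*R/(-7 + R))
q = 835/547 (q = -835/(-547) = -835*(-1/547) = 835/547 ≈ 1.5265)
((t(-31, -33) + 854) + 207)*(q + 4598) = ((2*(-33)/(-7 - 33) + 854) + 207)*(835/547 + 4598) = ((2*(-33)/(-40) + 854) + 207)*(2515941/547) = ((2*(-33)*(-1/40) + 854) + 207)*(2515941/547) = ((33/20 + 854) + 207)*(2515941/547) = (17113/20 + 207)*(2515941/547) = (21253/20)*(2515941/547) = 53471294073/10940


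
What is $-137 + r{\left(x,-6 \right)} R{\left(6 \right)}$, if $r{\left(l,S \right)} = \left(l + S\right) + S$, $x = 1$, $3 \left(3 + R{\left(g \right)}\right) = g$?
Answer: $-126$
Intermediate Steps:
$R{\left(g \right)} = -3 + \frac{g}{3}$
$r{\left(l,S \right)} = l + 2 S$ ($r{\left(l,S \right)} = \left(S + l\right) + S = l + 2 S$)
$-137 + r{\left(x,-6 \right)} R{\left(6 \right)} = -137 + \left(1 + 2 \left(-6\right)\right) \left(-3 + \frac{1}{3} \cdot 6\right) = -137 + \left(1 - 12\right) \left(-3 + 2\right) = -137 - -11 = -137 + 11 = -126$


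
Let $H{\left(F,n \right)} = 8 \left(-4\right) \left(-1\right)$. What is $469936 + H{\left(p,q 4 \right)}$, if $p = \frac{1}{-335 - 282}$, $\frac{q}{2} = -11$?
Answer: $469968$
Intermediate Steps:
$q = -22$ ($q = 2 \left(-11\right) = -22$)
$p = - \frac{1}{617}$ ($p = \frac{1}{-617} = - \frac{1}{617} \approx -0.0016207$)
$H{\left(F,n \right)} = 32$ ($H{\left(F,n \right)} = \left(-32\right) \left(-1\right) = 32$)
$469936 + H{\left(p,q 4 \right)} = 469936 + 32 = 469968$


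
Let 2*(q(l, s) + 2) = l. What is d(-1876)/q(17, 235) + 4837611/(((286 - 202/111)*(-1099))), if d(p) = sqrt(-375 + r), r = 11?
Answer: -536974821/34666856 + 4*I*sqrt(91)/13 ≈ -15.49 + 2.9352*I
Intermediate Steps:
q(l, s) = -2 + l/2
d(p) = 2*I*sqrt(91) (d(p) = sqrt(-375 + 11) = sqrt(-364) = 2*I*sqrt(91))
d(-1876)/q(17, 235) + 4837611/(((286 - 202/111)*(-1099))) = (2*I*sqrt(91))/(-2 + (1/2)*17) + 4837611/(((286 - 202/111)*(-1099))) = (2*I*sqrt(91))/(-2 + 17/2) + 4837611/(((286 - 202*1/111)*(-1099))) = (2*I*sqrt(91))/(13/2) + 4837611/(((286 - 202/111)*(-1099))) = (2*I*sqrt(91))*(2/13) + 4837611/(((31544/111)*(-1099))) = 4*I*sqrt(91)/13 + 4837611/(-34666856/111) = 4*I*sqrt(91)/13 + 4837611*(-111/34666856) = 4*I*sqrt(91)/13 - 536974821/34666856 = -536974821/34666856 + 4*I*sqrt(91)/13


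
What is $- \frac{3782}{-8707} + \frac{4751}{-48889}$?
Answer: $\frac{143531241}{425676523} \approx 0.33718$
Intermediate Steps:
$- \frac{3782}{-8707} + \frac{4751}{-48889} = \left(-3782\right) \left(- \frac{1}{8707}\right) + 4751 \left(- \frac{1}{48889}\right) = \frac{3782}{8707} - \frac{4751}{48889} = \frac{143531241}{425676523}$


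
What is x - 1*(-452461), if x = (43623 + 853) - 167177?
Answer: 329760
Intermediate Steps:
x = -122701 (x = 44476 - 167177 = -122701)
x - 1*(-452461) = -122701 - 1*(-452461) = -122701 + 452461 = 329760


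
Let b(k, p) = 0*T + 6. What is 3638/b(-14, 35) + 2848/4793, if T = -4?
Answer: 8727011/14379 ≈ 606.93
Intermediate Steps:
b(k, p) = 6 (b(k, p) = 0*(-4) + 6 = 0 + 6 = 6)
3638/b(-14, 35) + 2848/4793 = 3638/6 + 2848/4793 = 3638*(⅙) + 2848*(1/4793) = 1819/3 + 2848/4793 = 8727011/14379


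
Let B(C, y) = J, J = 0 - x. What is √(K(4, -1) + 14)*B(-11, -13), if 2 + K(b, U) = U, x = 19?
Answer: -19*√11 ≈ -63.016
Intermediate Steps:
K(b, U) = -2 + U
J = -19 (J = 0 - 1*19 = 0 - 19 = -19)
B(C, y) = -19
√(K(4, -1) + 14)*B(-11, -13) = √((-2 - 1) + 14)*(-19) = √(-3 + 14)*(-19) = √11*(-19) = -19*√11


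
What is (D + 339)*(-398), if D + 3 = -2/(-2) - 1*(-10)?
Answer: -138106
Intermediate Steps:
D = 8 (D = -3 + (-2/(-2) - 1*(-10)) = -3 + (-2*(-1/2) + 10) = -3 + (1 + 10) = -3 + 11 = 8)
(D + 339)*(-398) = (8 + 339)*(-398) = 347*(-398) = -138106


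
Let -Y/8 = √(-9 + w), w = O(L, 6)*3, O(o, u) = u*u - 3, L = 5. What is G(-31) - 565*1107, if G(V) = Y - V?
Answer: -625424 - 24*√10 ≈ -6.2550e+5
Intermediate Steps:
O(o, u) = -3 + u² (O(o, u) = u² - 3 = -3 + u²)
w = 99 (w = (-3 + 6²)*3 = (-3 + 36)*3 = 33*3 = 99)
Y = -24*√10 (Y = -8*√(-9 + 99) = -24*√10 ≈ -75.895)
G(V) = -V - 24*√10 (G(V) = -24*√10 - V = -V - 24*√10)
G(-31) - 565*1107 = (-1*(-31) - 24*√10) - 565*1107 = (31 - 24*√10) - 625455 = -625424 - 24*√10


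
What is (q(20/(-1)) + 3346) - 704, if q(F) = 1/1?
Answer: 2643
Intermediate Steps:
q(F) = 1
(q(20/(-1)) + 3346) - 704 = (1 + 3346) - 704 = 3347 - 704 = 2643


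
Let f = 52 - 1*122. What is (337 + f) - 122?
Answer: 145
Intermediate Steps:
f = -70 (f = 52 - 122 = -70)
(337 + f) - 122 = (337 - 70) - 122 = 267 - 122 = 145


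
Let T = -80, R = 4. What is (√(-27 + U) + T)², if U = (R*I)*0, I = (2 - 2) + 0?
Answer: 6373 - 480*I*√3 ≈ 6373.0 - 831.38*I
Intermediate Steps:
I = 0 (I = 0 + 0 = 0)
U = 0 (U = (4*0)*0 = 0*0 = 0)
(√(-27 + U) + T)² = (√(-27 + 0) - 80)² = (√(-27) - 80)² = (3*I*√3 - 80)² = (-80 + 3*I*√3)²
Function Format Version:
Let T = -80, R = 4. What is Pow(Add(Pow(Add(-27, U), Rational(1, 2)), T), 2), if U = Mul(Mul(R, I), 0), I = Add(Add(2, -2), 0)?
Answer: Add(6373, Mul(-480, I, Pow(3, Rational(1, 2)))) ≈ Add(6373.0, Mul(-831.38, I))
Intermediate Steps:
I = 0 (I = Add(0, 0) = 0)
U = 0 (U = Mul(Mul(4, 0), 0) = Mul(0, 0) = 0)
Pow(Add(Pow(Add(-27, U), Rational(1, 2)), T), 2) = Pow(Add(Pow(Add(-27, 0), Rational(1, 2)), -80), 2) = Pow(Add(Pow(-27, Rational(1, 2)), -80), 2) = Pow(Add(Mul(3, I, Pow(3, Rational(1, 2))), -80), 2) = Pow(Add(-80, Mul(3, I, Pow(3, Rational(1, 2)))), 2)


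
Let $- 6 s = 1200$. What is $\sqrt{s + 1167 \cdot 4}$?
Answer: $2 \sqrt{1117} \approx 66.843$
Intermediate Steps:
$s = -200$ ($s = \left(- \frac{1}{6}\right) 1200 = -200$)
$\sqrt{s + 1167 \cdot 4} = \sqrt{-200 + 1167 \cdot 4} = \sqrt{-200 + 4668} = \sqrt{4468} = 2 \sqrt{1117}$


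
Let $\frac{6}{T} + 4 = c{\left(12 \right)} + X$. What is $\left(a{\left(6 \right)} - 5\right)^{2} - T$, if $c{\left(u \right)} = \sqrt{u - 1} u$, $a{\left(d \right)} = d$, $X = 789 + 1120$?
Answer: $\frac{401779}{403049} + \frac{8 \sqrt{11}}{403049} \approx 0.99691$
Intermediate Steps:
$X = 1909$
$c{\left(u \right)} = u \sqrt{-1 + u}$ ($c{\left(u \right)} = \sqrt{-1 + u} u = u \sqrt{-1 + u}$)
$T = \frac{6}{1905 + 12 \sqrt{11}}$ ($T = \frac{6}{-4 + \left(12 \sqrt{-1 + 12} + 1909\right)} = \frac{6}{-4 + \left(12 \sqrt{11} + 1909\right)} = \frac{6}{-4 + \left(1909 + 12 \sqrt{11}\right)} = \frac{6}{1905 + 12 \sqrt{11}} \approx 0.0030852$)
$\left(a{\left(6 \right)} - 5\right)^{2} - T = \left(6 - 5\right)^{2} - \left(\frac{1270}{403049} - \frac{8 \sqrt{11}}{403049}\right) = 1^{2} - \left(\frac{1270}{403049} - \frac{8 \sqrt{11}}{403049}\right) = 1 - \left(\frac{1270}{403049} - \frac{8 \sqrt{11}}{403049}\right) = \frac{401779}{403049} + \frac{8 \sqrt{11}}{403049}$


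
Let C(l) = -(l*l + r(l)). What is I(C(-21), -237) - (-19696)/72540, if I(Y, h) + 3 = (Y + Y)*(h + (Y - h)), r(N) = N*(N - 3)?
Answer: 32389967269/18135 ≈ 1.7860e+6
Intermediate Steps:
r(N) = N*(-3 + N)
C(l) = -l² - l*(-3 + l) (C(l) = -(l*l + l*(-3 + l)) = -(l² + l*(-3 + l)) = -l² - l*(-3 + l))
I(Y, h) = -3 + 2*Y² (I(Y, h) = -3 + (Y + Y)*(h + (Y - h)) = -3 + (2*Y)*Y = -3 + 2*Y²)
I(C(-21), -237) - (-19696)/72540 = (-3 + 2*(-21*(3 - 2*(-21)))²) - (-19696)/72540 = (-3 + 2*(-21*(3 + 42))²) - (-19696)/72540 = (-3 + 2*(-21*45)²) - 1*(-4924/18135) = (-3 + 2*(-945)²) + 4924/18135 = (-3 + 2*893025) + 4924/18135 = (-3 + 1786050) + 4924/18135 = 1786047 + 4924/18135 = 32389967269/18135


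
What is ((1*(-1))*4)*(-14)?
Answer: 56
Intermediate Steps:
((1*(-1))*4)*(-14) = -1*4*(-14) = -4*(-14) = 56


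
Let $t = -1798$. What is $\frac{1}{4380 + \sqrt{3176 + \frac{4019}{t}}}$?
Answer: $\frac{2625080}{11495948257} - \frac{\sqrt{10260159342}}{34487844771} \approx 0.00022541$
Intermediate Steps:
$\frac{1}{4380 + \sqrt{3176 + \frac{4019}{t}}} = \frac{1}{4380 + \sqrt{3176 + \frac{4019}{-1798}}} = \frac{1}{4380 + \sqrt{3176 + 4019 \left(- \frac{1}{1798}\right)}} = \frac{1}{4380 + \sqrt{3176 - \frac{4019}{1798}}} = \frac{1}{4380 + \sqrt{\frac{5706429}{1798}}} = \frac{1}{4380 + \frac{\sqrt{10260159342}}{1798}}$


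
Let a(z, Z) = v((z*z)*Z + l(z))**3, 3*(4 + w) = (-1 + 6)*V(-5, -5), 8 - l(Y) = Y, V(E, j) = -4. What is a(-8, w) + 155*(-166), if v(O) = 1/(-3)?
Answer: -694711/27 ≈ -25730.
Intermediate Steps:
l(Y) = 8 - Y
v(O) = -1/3
w = -32/3 (w = -4 + ((-1 + 6)*(-4))/3 = -4 + (5*(-4))/3 = -4 + (1/3)*(-20) = -4 - 20/3 = -32/3 ≈ -10.667)
a(z, Z) = -1/27 (a(z, Z) = (-1/3)**3 = -1/27)
a(-8, w) + 155*(-166) = -1/27 + 155*(-166) = -1/27 - 25730 = -694711/27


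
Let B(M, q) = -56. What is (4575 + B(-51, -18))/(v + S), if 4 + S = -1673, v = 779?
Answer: -4519/898 ≈ -5.0323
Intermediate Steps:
S = -1677 (S = -4 - 1673 = -1677)
(4575 + B(-51, -18))/(v + S) = (4575 - 56)/(779 - 1677) = 4519/(-898) = 4519*(-1/898) = -4519/898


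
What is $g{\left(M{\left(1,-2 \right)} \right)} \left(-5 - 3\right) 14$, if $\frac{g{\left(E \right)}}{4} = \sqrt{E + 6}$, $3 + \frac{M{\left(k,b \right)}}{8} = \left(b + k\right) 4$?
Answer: $- 2240 i \sqrt{2} \approx - 3167.8 i$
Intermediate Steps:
$M{\left(k,b \right)} = -24 + 32 b + 32 k$ ($M{\left(k,b \right)} = -24 + 8 \left(b + k\right) 4 = -24 + 8 \left(4 b + 4 k\right) = -24 + \left(32 b + 32 k\right) = -24 + 32 b + 32 k$)
$g{\left(E \right)} = 4 \sqrt{6 + E}$ ($g{\left(E \right)} = 4 \sqrt{E + 6} = 4 \sqrt{6 + E}$)
$g{\left(M{\left(1,-2 \right)} \right)} \left(-5 - 3\right) 14 = 4 \sqrt{6 + \left(-24 + 32 \left(-2\right) + 32 \cdot 1\right)} \left(-5 - 3\right) 14 = 4 \sqrt{6 - 56} \left(-8\right) 14 = 4 \sqrt{-50} \left(-8\right) 14 = 4 \cdot 5 i \sqrt{2} \left(-8\right) 14 = 20 i \sqrt{2} \left(-8\right) 14 = - 160 i \sqrt{2} \cdot 14 = - 2240 i \sqrt{2}$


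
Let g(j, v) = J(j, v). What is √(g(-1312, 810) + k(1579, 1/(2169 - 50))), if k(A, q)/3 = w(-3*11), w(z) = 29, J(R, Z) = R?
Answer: 35*I ≈ 35.0*I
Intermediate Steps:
g(j, v) = j
k(A, q) = 87 (k(A, q) = 3*29 = 87)
√(g(-1312, 810) + k(1579, 1/(2169 - 50))) = √(-1312 + 87) = √(-1225) = 35*I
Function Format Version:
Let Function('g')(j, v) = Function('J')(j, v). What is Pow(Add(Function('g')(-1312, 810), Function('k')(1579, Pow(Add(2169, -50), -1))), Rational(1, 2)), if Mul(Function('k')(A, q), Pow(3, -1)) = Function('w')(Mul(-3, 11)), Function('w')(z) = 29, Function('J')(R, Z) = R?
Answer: Mul(35, I) ≈ Mul(35.000, I)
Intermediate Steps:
Function('g')(j, v) = j
Function('k')(A, q) = 87 (Function('k')(A, q) = Mul(3, 29) = 87)
Pow(Add(Function('g')(-1312, 810), Function('k')(1579, Pow(Add(2169, -50), -1))), Rational(1, 2)) = Pow(Add(-1312, 87), Rational(1, 2)) = Pow(-1225, Rational(1, 2)) = Mul(35, I)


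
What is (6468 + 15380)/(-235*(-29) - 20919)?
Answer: -2731/1763 ≈ -1.5491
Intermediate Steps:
(6468 + 15380)/(-235*(-29) - 20919) = 21848/(6815 - 20919) = 21848/(-14104) = 21848*(-1/14104) = -2731/1763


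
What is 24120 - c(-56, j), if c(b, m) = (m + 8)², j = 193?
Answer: -16281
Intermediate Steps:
c(b, m) = (8 + m)²
24120 - c(-56, j) = 24120 - (8 + 193)² = 24120 - 1*201² = 24120 - 1*40401 = 24120 - 40401 = -16281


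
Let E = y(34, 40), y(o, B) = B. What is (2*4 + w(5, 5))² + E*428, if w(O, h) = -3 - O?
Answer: 17120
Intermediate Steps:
E = 40
(2*4 + w(5, 5))² + E*428 = (2*4 + (-3 - 1*5))² + 40*428 = (8 + (-3 - 5))² + 17120 = (8 - 8)² + 17120 = 0² + 17120 = 0 + 17120 = 17120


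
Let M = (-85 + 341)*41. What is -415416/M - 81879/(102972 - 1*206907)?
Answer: -43004939/1108640 ≈ -38.791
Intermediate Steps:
M = 10496 (M = 256*41 = 10496)
-415416/M - 81879/(102972 - 1*206907) = -415416/10496 - 81879/(102972 - 1*206907) = -415416*1/10496 - 81879/(102972 - 206907) = -51927/1312 - 81879/(-103935) = -51927/1312 - 81879*(-1/103935) = -51927/1312 + 27293/34645 = -43004939/1108640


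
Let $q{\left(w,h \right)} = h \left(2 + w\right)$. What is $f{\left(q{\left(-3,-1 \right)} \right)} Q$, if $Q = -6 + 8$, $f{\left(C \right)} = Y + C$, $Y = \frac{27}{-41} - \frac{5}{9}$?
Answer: $- \frac{158}{369} \approx -0.42818$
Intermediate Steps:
$Y = - \frac{448}{369}$ ($Y = 27 \left(- \frac{1}{41}\right) - \frac{5}{9} = - \frac{27}{41} - \frac{5}{9} = - \frac{448}{369} \approx -1.2141$)
$f{\left(C \right)} = - \frac{448}{369} + C$
$Q = 2$
$f{\left(q{\left(-3,-1 \right)} \right)} Q = \left(- \frac{448}{369} - \left(2 - 3\right)\right) 2 = \left(- \frac{448}{369} - -1\right) 2 = \left(- \frac{448}{369} + 1\right) 2 = \left(- \frac{79}{369}\right) 2 = - \frac{158}{369}$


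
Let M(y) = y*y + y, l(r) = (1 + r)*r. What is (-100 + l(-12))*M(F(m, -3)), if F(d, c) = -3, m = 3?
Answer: 192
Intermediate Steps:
l(r) = r*(1 + r)
M(y) = y + y**2 (M(y) = y**2 + y = y + y**2)
(-100 + l(-12))*M(F(m, -3)) = (-100 - 12*(1 - 12))*(-3*(1 - 3)) = (-100 - 12*(-11))*(-3*(-2)) = (-100 + 132)*6 = 32*6 = 192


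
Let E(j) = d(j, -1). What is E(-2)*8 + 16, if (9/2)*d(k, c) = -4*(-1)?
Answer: 208/9 ≈ 23.111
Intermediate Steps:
d(k, c) = 8/9 (d(k, c) = 2*(-4*(-1))/9 = (2/9)*4 = 8/9)
E(j) = 8/9
E(-2)*8 + 16 = (8/9)*8 + 16 = 64/9 + 16 = 208/9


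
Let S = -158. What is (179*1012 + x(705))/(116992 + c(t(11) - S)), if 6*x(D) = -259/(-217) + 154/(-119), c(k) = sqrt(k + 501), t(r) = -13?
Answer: 16752959667904/10819674223929 - 572789923*sqrt(646)/43278696895716 ≈ 1.5480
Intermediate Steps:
c(k) = sqrt(501 + k)
x(D) = -53/3162 (x(D) = (-259/(-217) + 154/(-119))/6 = (-259*(-1/217) + 154*(-1/119))/6 = (37/31 - 22/17)/6 = (1/6)*(-53/527) = -53/3162)
(179*1012 + x(705))/(116992 + c(t(11) - S)) = (179*1012 - 53/3162)/(116992 + sqrt(501 + (-13 - 1*(-158)))) = (181148 - 53/3162)/(116992 + sqrt(501 + (-13 + 158))) = 572789923/(3162*(116992 + sqrt(501 + 145))) = 572789923/(3162*(116992 + sqrt(646)))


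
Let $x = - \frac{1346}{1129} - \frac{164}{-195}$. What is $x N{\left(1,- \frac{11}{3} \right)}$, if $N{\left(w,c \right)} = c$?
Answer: $\frac{850454}{660465} \approx 1.2877$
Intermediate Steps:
$x = - \frac{77314}{220155}$ ($x = \left(-1346\right) \frac{1}{1129} - - \frac{164}{195} = - \frac{1346}{1129} + \frac{164}{195} = - \frac{77314}{220155} \approx -0.35118$)
$x N{\left(1,- \frac{11}{3} \right)} = - \frac{77314 \left(- \frac{11}{3}\right)}{220155} = - \frac{77314 \left(\left(-11\right) \frac{1}{3}\right)}{220155} = \left(- \frac{77314}{220155}\right) \left(- \frac{11}{3}\right) = \frac{850454}{660465}$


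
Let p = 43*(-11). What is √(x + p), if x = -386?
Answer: I*√859 ≈ 29.309*I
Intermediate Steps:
p = -473
√(x + p) = √(-386 - 473) = √(-859) = I*√859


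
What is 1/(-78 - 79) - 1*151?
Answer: -23708/157 ≈ -151.01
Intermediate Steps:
1/(-78 - 79) - 1*151 = 1/(-157) - 151 = -1/157 - 151 = -23708/157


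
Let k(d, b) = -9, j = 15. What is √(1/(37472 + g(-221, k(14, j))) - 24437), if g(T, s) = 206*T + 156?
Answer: I*√1524341066446/7898 ≈ 156.32*I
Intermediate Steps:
g(T, s) = 156 + 206*T
√(1/(37472 + g(-221, k(14, j))) - 24437) = √(1/(37472 + (156 + 206*(-221))) - 24437) = √(1/(37472 + (156 - 45526)) - 24437) = √(1/(37472 - 45370) - 24437) = √(1/(-7898) - 24437) = √(-1/7898 - 24437) = √(-193003427/7898) = I*√1524341066446/7898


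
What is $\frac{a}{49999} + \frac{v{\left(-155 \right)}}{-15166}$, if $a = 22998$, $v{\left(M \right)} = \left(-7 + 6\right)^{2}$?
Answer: $\frac{348737669}{758284834} \approx 0.4599$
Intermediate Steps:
$v{\left(M \right)} = 1$ ($v{\left(M \right)} = \left(-1\right)^{2} = 1$)
$\frac{a}{49999} + \frac{v{\left(-155 \right)}}{-15166} = \frac{22998}{49999} + 1 \frac{1}{-15166} = 22998 \cdot \frac{1}{49999} + 1 \left(- \frac{1}{15166}\right) = \frac{22998}{49999} - \frac{1}{15166} = \frac{348737669}{758284834}$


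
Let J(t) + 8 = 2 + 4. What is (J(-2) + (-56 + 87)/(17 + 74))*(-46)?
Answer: 6946/91 ≈ 76.330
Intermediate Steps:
J(t) = -2 (J(t) = -8 + (2 + 4) = -8 + 6 = -2)
(J(-2) + (-56 + 87)/(17 + 74))*(-46) = (-2 + (-56 + 87)/(17 + 74))*(-46) = (-2 + 31/91)*(-46) = -151/91*(-46) = 6946/91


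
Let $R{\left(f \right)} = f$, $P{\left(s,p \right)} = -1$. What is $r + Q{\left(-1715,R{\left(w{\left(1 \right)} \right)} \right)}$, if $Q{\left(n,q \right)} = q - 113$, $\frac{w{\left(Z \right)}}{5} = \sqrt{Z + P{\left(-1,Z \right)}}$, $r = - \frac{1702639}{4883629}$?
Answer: $- \frac{553552716}{4883629} \approx -113.35$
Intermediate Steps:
$r = - \frac{1702639}{4883629}$ ($r = \left(-1702639\right) \frac{1}{4883629} = - \frac{1702639}{4883629} \approx -0.34864$)
$w{\left(Z \right)} = 5 \sqrt{-1 + Z}$ ($w{\left(Z \right)} = 5 \sqrt{Z - 1} = 5 \sqrt{-1 + Z}$)
$Q{\left(n,q \right)} = -113 + q$ ($Q{\left(n,q \right)} = q - 113 = -113 + q$)
$r + Q{\left(-1715,R{\left(w{\left(1 \right)} \right)} \right)} = - \frac{1702639}{4883629} - \left(113 - 5 \sqrt{-1 + 1}\right) = - \frac{1702639}{4883629} - \left(113 - 5 \sqrt{0}\right) = - \frac{1702639}{4883629} + \left(-113 + 5 \cdot 0\right) = - \frac{1702639}{4883629} + \left(-113 + 0\right) = - \frac{1702639}{4883629} - 113 = - \frac{553552716}{4883629}$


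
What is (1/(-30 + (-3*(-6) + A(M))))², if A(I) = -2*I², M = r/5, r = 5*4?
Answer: 1/1936 ≈ 0.00051653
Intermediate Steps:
r = 20
M = 4 (M = 20/5 = 20*(⅕) = 4)
(1/(-30 + (-3*(-6) + A(M))))² = (1/(-30 + (-3*(-6) - 2*4²)))² = (1/(-30 + (18 - 2*16)))² = (1/(-30 + (18 - 32)))² = (1/(-30 - 14))² = (1/(-44))² = (-1/44)² = 1/1936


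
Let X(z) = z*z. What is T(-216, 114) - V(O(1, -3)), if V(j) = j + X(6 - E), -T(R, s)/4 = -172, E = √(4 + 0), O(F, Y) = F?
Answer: 671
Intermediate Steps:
E = 2 (E = √4 = 2)
T(R, s) = 688 (T(R, s) = -4*(-172) = 688)
X(z) = z²
V(j) = 16 + j (V(j) = j + (6 - 1*2)² = j + (6 - 2)² = j + 4² = j + 16 = 16 + j)
T(-216, 114) - V(O(1, -3)) = 688 - (16 + 1) = 688 - 1*17 = 688 - 17 = 671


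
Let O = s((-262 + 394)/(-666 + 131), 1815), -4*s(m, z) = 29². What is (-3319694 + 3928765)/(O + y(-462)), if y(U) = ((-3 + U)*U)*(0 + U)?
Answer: -2436284/397006681 ≈ -0.0061366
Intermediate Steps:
s(m, z) = -841/4 (s(m, z) = -¼*29² = -¼*841 = -841/4)
y(U) = U²*(-3 + U) (y(U) = (U*(-3 + U))*U = U²*(-3 + U))
O = -841/4 ≈ -210.25
(-3319694 + 3928765)/(O + y(-462)) = (-3319694 + 3928765)/(-841/4 + (-462)²*(-3 - 462)) = 609071/(-841/4 + 213444*(-465)) = 609071/(-841/4 - 99251460) = 609071/(-397006681/4) = 609071*(-4/397006681) = -2436284/397006681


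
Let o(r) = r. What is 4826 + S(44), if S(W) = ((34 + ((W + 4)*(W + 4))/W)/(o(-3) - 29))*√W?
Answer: 4826 - 475*√11/88 ≈ 4808.1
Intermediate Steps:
S(W) = √W*(-17/16 - (4 + W)²/(32*W)) (S(W) = ((34 + ((W + 4)*(W + 4))/W)/(-3 - 29))*√W = ((34 + ((4 + W)*(4 + W))/W)/(-32))*√W = ((34 + (4 + W)²/W)*(-1/32))*√W = (-17/16 - (4 + W)²/(32*W))*√W = √W*(-17/16 - (4 + W)²/(32*W)))
4826 + S(44) = 4826 + (-(4 + 44)² - 34*44)/(32*√44) = 4826 + (√11/22)*(-1*48² - 1496)/32 = 4826 + (√11/22)*(-1*2304 - 1496)/32 = 4826 + (√11/22)*(-2304 - 1496)/32 = 4826 + (1/32)*(√11/22)*(-3800) = 4826 - 475*√11/88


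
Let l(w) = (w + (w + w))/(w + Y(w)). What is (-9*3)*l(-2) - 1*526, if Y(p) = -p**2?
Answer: -553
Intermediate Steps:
l(w) = 3*w/(w - w**2) (l(w) = (w + (w + w))/(w - w**2) = (w + 2*w)/(w - w**2) = (3*w)/(w - w**2) = 3*w/(w - w**2))
(-9*3)*l(-2) - 1*526 = (-9*3)*(-3/(-1 - 2)) - 1*526 = -(-81)/(-3) - 526 = -(-81)*(-1)/3 - 526 = -27*1 - 526 = -27 - 526 = -553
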